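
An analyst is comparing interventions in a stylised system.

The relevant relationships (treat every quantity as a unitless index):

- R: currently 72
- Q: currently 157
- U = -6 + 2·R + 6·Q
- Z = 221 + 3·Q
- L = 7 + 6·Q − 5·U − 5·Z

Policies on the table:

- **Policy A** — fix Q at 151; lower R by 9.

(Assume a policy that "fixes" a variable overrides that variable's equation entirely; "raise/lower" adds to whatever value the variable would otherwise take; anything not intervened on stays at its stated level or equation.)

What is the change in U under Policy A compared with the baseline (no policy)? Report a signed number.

-54

Baseline:
  R = 72
  Q = 157
  U = -6 + 2·72 + 6·157 = 1080
Policy A (Q := 151, R − 9):
  R = 72 − 9 = 63
  Q = 151
  U = -6 + 2·63 + 6·151 = 1026
Change in U: 1026 − 1080 = -54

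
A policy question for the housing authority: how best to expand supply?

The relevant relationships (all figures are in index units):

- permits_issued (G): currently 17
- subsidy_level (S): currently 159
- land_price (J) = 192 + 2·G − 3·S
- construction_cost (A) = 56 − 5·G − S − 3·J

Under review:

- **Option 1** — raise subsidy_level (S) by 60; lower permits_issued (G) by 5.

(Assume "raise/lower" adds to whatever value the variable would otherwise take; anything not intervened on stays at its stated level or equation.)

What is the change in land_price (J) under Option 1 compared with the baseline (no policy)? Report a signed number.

Baseline:
  G = 17
  S = 159
  J = 192 + 2·17 − 3·159 = -251
Option 1 (S + 60, G − 5):
  G = 17 − 5 = 12
  S = 159 + 60 = 219
  J = 192 + 2·12 − 3·219 = -441
Change in J: -441 − (-251) = -190

-190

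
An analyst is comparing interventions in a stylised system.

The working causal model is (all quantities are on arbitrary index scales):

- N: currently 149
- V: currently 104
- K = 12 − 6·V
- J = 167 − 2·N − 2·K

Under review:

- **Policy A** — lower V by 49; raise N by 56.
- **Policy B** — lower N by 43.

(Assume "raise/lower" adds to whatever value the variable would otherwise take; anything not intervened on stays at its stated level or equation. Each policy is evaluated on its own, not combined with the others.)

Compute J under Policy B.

Policy B (N − 43):
  N = 149 − 43 = 106
  V = 104
  K = 12 − 6·104 = -612
  J = 167 − 2·106 − 2·(-612) = 1179

1179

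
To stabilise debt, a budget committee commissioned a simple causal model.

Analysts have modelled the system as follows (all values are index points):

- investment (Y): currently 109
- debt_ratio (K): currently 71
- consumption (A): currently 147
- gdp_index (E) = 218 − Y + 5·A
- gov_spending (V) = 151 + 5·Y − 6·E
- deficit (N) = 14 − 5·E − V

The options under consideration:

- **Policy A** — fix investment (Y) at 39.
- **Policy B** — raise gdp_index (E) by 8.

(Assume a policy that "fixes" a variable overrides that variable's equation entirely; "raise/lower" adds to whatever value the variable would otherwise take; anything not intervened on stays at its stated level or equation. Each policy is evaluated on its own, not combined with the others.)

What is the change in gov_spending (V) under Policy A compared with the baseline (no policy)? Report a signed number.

-770

Baseline:
  Y = 109
  A = 147
  E = 218 − 109 + 5·147 = 844
  V = 151 + 5·109 − 6·844 = -4368
Policy A (Y := 39):
  Y = 39
  A = 147
  E = 218 − 39 + 5·147 = 914
  V = 151 + 5·39 − 6·914 = -5138
Change in V: -5138 − (-4368) = -770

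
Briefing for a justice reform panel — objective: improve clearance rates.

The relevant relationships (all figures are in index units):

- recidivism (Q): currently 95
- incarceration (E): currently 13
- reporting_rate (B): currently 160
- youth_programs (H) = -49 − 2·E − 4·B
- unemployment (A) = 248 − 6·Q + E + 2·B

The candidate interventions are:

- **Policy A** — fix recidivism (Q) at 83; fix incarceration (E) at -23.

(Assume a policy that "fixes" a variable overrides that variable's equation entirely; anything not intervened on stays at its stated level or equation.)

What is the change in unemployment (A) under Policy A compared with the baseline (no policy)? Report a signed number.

36

Baseline:
  Q = 95
  E = 13
  B = 160
  A = 248 − 6·95 + 13 + 2·160 = 11
Policy A (Q := 83, E := -23):
  Q = 83
  E = -23
  B = 160
  A = 248 − 6·83 + (-23) + 2·160 = 47
Change in A: 47 − 11 = 36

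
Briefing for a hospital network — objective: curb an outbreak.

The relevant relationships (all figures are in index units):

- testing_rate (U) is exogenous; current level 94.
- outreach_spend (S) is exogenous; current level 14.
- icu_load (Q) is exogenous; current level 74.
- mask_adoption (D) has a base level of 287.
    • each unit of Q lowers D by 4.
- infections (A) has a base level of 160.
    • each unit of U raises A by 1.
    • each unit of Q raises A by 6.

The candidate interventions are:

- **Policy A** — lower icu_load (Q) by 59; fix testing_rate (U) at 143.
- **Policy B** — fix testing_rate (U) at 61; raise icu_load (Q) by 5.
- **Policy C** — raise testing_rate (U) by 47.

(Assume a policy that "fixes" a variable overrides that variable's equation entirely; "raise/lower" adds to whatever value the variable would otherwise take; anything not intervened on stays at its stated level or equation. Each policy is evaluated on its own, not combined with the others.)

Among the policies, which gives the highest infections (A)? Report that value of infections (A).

Policy A (Q − 59, U := 143):
  U = 143
  Q = 74 − 59 = 15
  A = 160 + 143 + 6·15 = 393
Policy B (U := 61, Q + 5):
  U = 61
  Q = 74 + 5 = 79
  A = 160 + 61 + 6·79 = 695
Policy C (U + 47):
  U = 94 + 47 = 141
  Q = 74
  A = 160 + 141 + 6·74 = 745
Comparing — Policy A: A=393, Policy B: A=695, Policy C: A=745. Highest is 745 (Policy C).

745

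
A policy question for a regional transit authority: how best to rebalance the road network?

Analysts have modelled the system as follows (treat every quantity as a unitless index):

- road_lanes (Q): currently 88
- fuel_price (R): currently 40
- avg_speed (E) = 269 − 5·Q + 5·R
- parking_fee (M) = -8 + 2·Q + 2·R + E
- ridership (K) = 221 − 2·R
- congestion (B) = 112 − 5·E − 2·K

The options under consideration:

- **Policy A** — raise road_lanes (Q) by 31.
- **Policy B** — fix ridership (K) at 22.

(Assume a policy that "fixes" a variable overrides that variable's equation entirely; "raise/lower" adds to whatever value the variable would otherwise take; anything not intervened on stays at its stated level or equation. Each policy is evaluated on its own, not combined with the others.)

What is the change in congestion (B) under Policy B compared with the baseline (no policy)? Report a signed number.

Baseline:
  Q = 88
  R = 40
  E = 269 − 5·88 + 5·40 = 29
  K = 221 − 2·40 = 141
  B = 112 − 5·29 − 2·141 = -315
Policy B (K := 22):
  Q = 88
  R = 40
  E = 269 − 5·88 + 5·40 = 29
  K = 22
  B = 112 − 5·29 − 2·22 = -77
Change in B: -77 − (-315) = 238

238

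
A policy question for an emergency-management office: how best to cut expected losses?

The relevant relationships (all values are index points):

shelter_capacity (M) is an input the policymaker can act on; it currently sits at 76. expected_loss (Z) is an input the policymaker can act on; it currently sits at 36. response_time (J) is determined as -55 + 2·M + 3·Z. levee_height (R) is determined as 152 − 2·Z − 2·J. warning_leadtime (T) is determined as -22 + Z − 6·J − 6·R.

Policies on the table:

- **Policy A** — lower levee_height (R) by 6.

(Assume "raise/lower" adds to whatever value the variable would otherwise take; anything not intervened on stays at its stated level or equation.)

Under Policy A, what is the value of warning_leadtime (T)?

Policy A (R − 6):
  M = 76
  Z = 36
  J = -55 + 2·76 + 3·36 = 205
  R = 152 − 2·36 − 2·205 (−6 from intervention) = -336
  T = -22 + 36 − 6·205 − 6·(-336) = 800

800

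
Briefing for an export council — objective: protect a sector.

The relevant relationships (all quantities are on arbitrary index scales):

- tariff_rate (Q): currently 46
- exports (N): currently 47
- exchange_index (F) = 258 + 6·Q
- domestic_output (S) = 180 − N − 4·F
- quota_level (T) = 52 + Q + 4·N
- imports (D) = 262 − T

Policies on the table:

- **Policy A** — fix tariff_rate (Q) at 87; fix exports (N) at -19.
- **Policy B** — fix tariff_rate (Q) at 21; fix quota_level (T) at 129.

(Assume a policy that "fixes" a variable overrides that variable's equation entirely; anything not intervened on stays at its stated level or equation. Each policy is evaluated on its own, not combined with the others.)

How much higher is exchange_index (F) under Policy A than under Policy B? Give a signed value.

396

Policy A (Q := 87, N := -19):
  Q = 87
  F = 258 + 6·87 = 780
Policy B (Q := 21, T := 129):
  Q = 21
  F = 258 + 6·21 = 384
F: 780 − 384 = 396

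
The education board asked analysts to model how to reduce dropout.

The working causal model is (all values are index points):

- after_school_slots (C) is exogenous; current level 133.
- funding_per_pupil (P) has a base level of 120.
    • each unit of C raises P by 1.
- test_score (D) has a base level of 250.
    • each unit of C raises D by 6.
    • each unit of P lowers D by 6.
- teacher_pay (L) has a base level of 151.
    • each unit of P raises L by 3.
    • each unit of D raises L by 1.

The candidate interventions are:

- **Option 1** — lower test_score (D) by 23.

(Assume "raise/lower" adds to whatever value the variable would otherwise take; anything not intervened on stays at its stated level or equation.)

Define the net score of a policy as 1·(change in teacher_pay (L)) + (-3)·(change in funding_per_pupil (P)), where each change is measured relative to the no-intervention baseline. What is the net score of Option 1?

Baseline:
  C = 133
  P = 120 + 133 = 253
  D = 250 + 6·133 − 6·253 = -470
  L = 151 + 3·253 + (-470) = 440
Option 1 (D − 23):
  C = 133
  P = 120 + 133 = 253
  D = 250 + 6·133 − 6·253 (−23 from intervention) = -493
  L = 151 + 3·253 + (-493) = 417
ΔL = 417 − 440 = -23; ΔP = 253 − 253 = 0
Score = 1·(-23) + (-3)·0 = -23

-23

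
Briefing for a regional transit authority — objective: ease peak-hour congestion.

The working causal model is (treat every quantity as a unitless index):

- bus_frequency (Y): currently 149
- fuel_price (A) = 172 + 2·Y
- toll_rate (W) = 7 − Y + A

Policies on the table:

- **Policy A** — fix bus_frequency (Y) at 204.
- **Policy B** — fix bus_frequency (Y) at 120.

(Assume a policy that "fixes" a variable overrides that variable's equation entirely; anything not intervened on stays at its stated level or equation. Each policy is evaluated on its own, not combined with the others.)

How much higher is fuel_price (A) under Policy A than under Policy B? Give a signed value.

Policy A (Y := 204):
  Y = 204
  A = 172 + 2·204 = 580
Policy B (Y := 120):
  Y = 120
  A = 172 + 2·120 = 412
A: 580 − 412 = 168

168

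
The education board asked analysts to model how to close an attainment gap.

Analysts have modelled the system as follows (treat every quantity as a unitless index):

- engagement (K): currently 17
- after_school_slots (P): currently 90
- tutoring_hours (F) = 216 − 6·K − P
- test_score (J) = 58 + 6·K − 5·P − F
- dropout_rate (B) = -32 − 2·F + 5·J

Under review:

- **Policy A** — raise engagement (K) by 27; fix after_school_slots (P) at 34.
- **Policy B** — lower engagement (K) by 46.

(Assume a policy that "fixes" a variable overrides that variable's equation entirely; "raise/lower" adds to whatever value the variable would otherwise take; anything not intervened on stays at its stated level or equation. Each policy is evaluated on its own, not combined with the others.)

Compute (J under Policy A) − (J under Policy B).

Policy A (K + 27, P := 34):
  K = 17 + 27 = 44
  P = 34
  F = 216 − 6·44 − 34 = -82
  J = 58 + 6·44 − 5·34 − (-82) = 234
Policy B (K − 46):
  K = 17 − 46 = -29
  P = 90
  F = 216 − 6·(-29) − 90 = 300
  J = 58 + 6·(-29) − 5·90 − 300 = -866
J: 234 − (-866) = 1100

1100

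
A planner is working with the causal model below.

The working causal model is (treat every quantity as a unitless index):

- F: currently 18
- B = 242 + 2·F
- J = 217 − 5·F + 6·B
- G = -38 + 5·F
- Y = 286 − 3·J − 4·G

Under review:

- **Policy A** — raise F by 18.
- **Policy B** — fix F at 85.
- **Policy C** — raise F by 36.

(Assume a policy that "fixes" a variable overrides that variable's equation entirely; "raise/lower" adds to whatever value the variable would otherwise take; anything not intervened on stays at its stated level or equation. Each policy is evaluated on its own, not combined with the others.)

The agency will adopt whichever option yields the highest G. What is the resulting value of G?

Policy A (F + 18):
  F = 18 + 18 = 36
  G = -38 + 5·36 = 142
Policy B (F := 85):
  F = 85
  G = -38 + 5·85 = 387
Policy C (F + 36):
  F = 18 + 36 = 54
  G = -38 + 5·54 = 232
Comparing — Policy A: G=142, Policy B: G=387, Policy C: G=232. Highest is 387 (Policy B).

387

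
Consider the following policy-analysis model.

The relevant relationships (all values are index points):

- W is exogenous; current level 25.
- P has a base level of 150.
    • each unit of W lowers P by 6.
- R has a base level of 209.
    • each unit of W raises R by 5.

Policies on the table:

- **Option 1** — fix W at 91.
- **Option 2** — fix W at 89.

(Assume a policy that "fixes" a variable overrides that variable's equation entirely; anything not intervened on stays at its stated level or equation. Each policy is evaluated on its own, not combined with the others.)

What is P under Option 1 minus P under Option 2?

-12

Option 1 (W := 91):
  W = 91
  P = 150 − 6·91 = -396
Option 2 (W := 89):
  W = 89
  P = 150 − 6·89 = -384
P: -396 − (-384) = -12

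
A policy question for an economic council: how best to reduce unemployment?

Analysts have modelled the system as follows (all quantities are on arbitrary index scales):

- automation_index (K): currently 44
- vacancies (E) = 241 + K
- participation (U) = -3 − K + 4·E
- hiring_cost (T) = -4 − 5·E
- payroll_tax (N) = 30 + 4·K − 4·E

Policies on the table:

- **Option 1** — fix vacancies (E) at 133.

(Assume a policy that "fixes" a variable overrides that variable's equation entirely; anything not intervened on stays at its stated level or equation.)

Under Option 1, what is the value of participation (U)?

485

Option 1 (E := 133):
  K = 44
  E = 133
  U = -3 − 44 + 4·133 = 485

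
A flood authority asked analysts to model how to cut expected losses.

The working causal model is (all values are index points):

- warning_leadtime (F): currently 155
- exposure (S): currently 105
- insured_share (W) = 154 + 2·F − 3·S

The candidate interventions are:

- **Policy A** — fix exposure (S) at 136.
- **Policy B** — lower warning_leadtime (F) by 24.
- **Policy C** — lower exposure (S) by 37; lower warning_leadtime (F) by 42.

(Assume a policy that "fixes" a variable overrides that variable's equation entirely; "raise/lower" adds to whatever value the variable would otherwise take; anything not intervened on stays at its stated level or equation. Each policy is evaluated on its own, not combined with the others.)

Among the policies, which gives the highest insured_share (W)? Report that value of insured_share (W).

176

Policy A (S := 136):
  F = 155
  S = 136
  W = 154 + 2·155 − 3·136 = 56
Policy B (F − 24):
  F = 155 − 24 = 131
  S = 105
  W = 154 + 2·131 − 3·105 = 101
Policy C (S − 37, F − 42):
  F = 155 − 42 = 113
  S = 105 − 37 = 68
  W = 154 + 2·113 − 3·68 = 176
Comparing — Policy A: W=56, Policy B: W=101, Policy C: W=176. Highest is 176 (Policy C).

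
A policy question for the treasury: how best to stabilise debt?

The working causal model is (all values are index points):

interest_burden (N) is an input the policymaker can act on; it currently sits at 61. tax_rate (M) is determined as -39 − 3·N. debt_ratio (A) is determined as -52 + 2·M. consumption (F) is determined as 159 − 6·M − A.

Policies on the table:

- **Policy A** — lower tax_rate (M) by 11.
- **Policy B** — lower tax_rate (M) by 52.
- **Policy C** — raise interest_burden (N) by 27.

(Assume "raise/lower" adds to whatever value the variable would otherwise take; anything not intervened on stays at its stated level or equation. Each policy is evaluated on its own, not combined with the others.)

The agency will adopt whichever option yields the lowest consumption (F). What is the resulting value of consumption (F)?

2075

Policy A (M − 11):
  N = 61
  M = -39 − 3·61 (−11 from intervention) = -233
  A = -52 + 2·(-233) = -518
  F = 159 − 6·(-233) − (-518) = 2075
Policy B (M − 52):
  N = 61
  M = -39 − 3·61 (−52 from intervention) = -274
  A = -52 + 2·(-274) = -600
  F = 159 − 6·(-274) − (-600) = 2403
Policy C (N + 27):
  N = 61 + 27 = 88
  M = -39 − 3·88 = -303
  A = -52 + 2·(-303) = -658
  F = 159 − 6·(-303) − (-658) = 2635
Comparing — Policy A: F=2075, Policy B: F=2403, Policy C: F=2635. Lowest is 2075 (Policy A).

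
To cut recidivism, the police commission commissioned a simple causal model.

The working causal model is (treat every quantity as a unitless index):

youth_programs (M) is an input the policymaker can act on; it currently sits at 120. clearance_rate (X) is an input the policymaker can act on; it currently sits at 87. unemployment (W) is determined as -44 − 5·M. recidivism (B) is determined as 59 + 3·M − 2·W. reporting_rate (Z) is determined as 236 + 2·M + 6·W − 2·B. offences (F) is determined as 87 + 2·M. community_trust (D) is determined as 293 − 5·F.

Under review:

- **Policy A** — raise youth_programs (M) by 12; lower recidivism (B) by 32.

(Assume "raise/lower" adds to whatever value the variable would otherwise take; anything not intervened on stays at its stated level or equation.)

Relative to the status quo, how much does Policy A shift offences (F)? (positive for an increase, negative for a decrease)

24

Baseline:
  M = 120
  F = 87 + 2·120 = 327
Policy A (M + 12, B − 32):
  M = 120 + 12 = 132
  F = 87 + 2·132 = 351
Change in F: 351 − 327 = 24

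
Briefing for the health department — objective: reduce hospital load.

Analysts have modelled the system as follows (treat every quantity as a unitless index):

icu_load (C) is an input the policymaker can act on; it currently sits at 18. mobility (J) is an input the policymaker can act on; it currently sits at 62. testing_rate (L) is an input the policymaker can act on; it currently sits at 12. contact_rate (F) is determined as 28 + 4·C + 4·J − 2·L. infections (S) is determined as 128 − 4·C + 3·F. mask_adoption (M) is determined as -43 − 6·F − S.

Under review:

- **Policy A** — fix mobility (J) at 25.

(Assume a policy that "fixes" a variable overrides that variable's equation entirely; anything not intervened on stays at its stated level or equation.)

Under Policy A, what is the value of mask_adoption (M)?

Policy A (J := 25):
  C = 18
  J = 25
  L = 12
  F = 28 + 4·18 + 4·25 − 2·12 = 176
  S = 128 − 4·18 + 3·176 = 584
  M = -43 − 6·176 − 584 = -1683

-1683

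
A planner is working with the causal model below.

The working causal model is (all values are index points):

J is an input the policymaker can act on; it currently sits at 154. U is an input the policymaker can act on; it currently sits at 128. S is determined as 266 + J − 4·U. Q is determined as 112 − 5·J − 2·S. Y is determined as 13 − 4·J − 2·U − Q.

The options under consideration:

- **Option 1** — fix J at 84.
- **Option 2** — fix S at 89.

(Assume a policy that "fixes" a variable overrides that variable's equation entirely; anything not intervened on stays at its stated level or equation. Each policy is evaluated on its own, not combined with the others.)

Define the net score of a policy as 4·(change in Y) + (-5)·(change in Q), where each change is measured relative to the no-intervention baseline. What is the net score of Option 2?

3258

Baseline:
  J = 154
  U = 128
  S = 266 + 154 − 4·128 = -92
  Q = 112 − 5·154 − 2·(-92) = -474
  Y = 13 − 4·154 − 2·128 − (-474) = -385
Option 2 (S := 89):
  J = 154
  U = 128
  S = 89
  Q = 112 − 5·154 − 2·89 = -836
  Y = 13 − 4·154 − 2·128 − (-836) = -23
ΔY = -23 − (-385) = 362; ΔQ = -836 − (-474) = -362
Score = 4·362 + (-5)·(-362) = 3258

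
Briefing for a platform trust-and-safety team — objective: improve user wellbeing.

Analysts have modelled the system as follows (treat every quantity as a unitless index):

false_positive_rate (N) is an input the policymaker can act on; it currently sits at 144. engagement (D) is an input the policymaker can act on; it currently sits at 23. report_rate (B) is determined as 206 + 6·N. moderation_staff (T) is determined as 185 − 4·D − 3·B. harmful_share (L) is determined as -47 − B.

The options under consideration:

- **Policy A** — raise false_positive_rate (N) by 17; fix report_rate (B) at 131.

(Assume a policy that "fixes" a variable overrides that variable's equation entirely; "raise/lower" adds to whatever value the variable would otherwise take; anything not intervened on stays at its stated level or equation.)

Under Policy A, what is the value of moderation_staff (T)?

Policy A (N + 17, B := 131):
  N = 144 + 17 = 161
  D = 23
  B = 131
  T = 185 − 4·23 − 3·131 = -300

-300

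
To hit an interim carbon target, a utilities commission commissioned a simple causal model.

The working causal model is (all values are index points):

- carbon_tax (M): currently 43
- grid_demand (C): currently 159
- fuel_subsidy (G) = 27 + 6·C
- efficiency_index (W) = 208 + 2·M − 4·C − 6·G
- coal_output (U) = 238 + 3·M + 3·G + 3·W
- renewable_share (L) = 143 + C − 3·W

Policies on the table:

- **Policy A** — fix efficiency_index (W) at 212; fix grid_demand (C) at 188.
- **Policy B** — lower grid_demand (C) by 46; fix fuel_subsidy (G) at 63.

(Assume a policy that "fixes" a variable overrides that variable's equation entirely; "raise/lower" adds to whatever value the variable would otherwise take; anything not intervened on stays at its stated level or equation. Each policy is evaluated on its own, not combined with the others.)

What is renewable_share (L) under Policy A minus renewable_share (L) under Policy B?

Policy A (W := 212, C := 188):
  M = 43
  C = 188
  G = 27 + 6·188 = 1155
  W = 212
  L = 143 + 188 − 3·212 = -305
Policy B (C − 46, G := 63):
  M = 43
  C = 159 − 46 = 113
  G = 63
  W = 208 + 2·43 − 4·113 − 6·63 = -536
  L = 143 + 113 − 3·(-536) = 1864
L: -305 − 1864 = -2169

-2169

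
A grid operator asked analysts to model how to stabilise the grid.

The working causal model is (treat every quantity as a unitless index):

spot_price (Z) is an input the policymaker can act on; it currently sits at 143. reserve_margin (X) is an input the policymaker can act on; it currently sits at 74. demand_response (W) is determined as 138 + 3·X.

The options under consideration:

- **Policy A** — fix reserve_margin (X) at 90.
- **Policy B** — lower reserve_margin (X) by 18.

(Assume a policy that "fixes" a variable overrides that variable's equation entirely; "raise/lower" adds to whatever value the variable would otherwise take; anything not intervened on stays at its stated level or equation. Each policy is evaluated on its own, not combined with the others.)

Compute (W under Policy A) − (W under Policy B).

Policy A (X := 90):
  X = 90
  W = 138 + 3·90 = 408
Policy B (X − 18):
  X = 74 − 18 = 56
  W = 138 + 3·56 = 306
W: 408 − 306 = 102

102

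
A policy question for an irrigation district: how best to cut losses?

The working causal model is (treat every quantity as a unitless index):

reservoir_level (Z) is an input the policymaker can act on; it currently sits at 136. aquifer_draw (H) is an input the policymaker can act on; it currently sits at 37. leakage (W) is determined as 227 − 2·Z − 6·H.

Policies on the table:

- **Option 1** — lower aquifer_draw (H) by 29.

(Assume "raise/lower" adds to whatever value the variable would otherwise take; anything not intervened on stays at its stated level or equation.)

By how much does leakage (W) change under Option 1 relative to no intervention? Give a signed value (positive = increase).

174

Baseline:
  Z = 136
  H = 37
  W = 227 − 2·136 − 6·37 = -267
Option 1 (H − 29):
  Z = 136
  H = 37 − 29 = 8
  W = 227 − 2·136 − 6·8 = -93
Change in W: -93 − (-267) = 174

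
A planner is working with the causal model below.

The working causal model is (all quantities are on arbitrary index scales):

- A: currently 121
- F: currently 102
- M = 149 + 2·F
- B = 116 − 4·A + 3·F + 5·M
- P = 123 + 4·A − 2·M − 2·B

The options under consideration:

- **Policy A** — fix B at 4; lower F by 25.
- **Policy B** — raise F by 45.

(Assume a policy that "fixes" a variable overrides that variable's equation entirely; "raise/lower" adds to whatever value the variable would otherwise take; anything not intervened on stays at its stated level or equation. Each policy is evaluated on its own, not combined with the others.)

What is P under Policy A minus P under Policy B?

4848

Policy A (B := 4, F − 25):
  A = 121
  F = 102 − 25 = 77
  M = 149 + 2·77 = 303
  B = 4
  P = 123 + 4·121 − 2·303 − 2·4 = -7
Policy B (F + 45):
  A = 121
  F = 102 + 45 = 147
  M = 149 + 2·147 = 443
  B = 116 − 4·121 + 3·147 + 5·443 = 2288
  P = 123 + 4·121 − 2·443 − 2·2288 = -4855
P: -7 − (-4855) = 4848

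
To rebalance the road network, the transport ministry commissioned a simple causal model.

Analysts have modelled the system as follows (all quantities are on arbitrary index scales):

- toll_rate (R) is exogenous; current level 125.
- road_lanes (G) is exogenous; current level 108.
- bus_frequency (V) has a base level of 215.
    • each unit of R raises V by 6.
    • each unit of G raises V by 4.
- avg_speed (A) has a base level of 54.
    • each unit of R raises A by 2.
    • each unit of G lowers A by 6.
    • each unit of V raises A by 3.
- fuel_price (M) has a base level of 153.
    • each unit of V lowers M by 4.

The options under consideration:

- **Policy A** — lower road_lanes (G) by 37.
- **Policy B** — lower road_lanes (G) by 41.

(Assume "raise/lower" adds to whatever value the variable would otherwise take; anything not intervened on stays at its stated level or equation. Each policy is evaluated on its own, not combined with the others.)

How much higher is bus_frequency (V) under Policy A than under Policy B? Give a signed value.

Policy A (G − 37):
  R = 125
  G = 108 − 37 = 71
  V = 215 + 6·125 + 4·71 = 1249
Policy B (G − 41):
  R = 125
  G = 108 − 41 = 67
  V = 215 + 6·125 + 4·67 = 1233
V: 1249 − 1233 = 16

16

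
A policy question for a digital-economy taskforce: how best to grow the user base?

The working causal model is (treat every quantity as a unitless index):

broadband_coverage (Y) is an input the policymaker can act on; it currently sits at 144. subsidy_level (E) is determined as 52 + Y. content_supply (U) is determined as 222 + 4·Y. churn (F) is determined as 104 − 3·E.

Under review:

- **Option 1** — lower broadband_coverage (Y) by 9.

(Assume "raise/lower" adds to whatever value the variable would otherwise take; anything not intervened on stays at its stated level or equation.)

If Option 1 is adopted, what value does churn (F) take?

-457

Option 1 (Y − 9):
  Y = 144 − 9 = 135
  E = 52 + 135 = 187
  F = 104 − 3·187 = -457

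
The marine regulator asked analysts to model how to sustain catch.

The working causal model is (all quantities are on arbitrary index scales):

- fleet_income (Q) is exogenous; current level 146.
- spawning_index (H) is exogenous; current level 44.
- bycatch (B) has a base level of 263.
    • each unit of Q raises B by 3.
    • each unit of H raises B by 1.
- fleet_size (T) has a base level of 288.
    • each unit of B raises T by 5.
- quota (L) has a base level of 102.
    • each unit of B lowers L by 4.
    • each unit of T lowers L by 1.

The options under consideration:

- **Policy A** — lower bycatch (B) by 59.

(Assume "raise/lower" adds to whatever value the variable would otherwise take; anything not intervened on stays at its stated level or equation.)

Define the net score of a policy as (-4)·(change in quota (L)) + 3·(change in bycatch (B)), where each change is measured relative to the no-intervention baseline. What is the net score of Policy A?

Baseline:
  Q = 146
  H = 44
  B = 263 + 3·146 + 44 = 745
  T = 288 + 5·745 = 4013
  L = 102 − 4·745 − 4013 = -6891
Policy A (B − 59):
  Q = 146
  H = 44
  B = 263 + 3·146 + 44 (−59 from intervention) = 686
  T = 288 + 5·686 = 3718
  L = 102 − 4·686 − 3718 = -6360
ΔL = -6360 − (-6891) = 531; ΔB = 686 − 745 = -59
Score = (-4)·531 + 3·(-59) = -2301

-2301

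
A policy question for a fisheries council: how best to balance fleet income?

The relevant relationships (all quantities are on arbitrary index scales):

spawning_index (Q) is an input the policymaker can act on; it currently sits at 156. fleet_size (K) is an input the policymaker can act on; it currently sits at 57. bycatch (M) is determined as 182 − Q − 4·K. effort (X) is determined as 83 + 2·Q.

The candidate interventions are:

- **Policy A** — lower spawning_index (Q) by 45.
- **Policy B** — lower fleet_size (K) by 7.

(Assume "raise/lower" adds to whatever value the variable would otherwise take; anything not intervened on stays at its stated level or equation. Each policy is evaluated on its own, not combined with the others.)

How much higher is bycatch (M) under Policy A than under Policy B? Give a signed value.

Policy A (Q − 45):
  Q = 156 − 45 = 111
  K = 57
  M = 182 − 111 − 4·57 = -157
Policy B (K − 7):
  Q = 156
  K = 57 − 7 = 50
  M = 182 − 156 − 4·50 = -174
M: -157 − (-174) = 17

17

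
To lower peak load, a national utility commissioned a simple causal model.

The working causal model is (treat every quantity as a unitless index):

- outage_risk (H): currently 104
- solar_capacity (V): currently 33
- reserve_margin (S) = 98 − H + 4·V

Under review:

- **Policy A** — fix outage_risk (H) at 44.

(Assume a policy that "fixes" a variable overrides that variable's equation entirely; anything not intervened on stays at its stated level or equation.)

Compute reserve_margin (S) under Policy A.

186

Policy A (H := 44):
  H = 44
  V = 33
  S = 98 − 44 + 4·33 = 186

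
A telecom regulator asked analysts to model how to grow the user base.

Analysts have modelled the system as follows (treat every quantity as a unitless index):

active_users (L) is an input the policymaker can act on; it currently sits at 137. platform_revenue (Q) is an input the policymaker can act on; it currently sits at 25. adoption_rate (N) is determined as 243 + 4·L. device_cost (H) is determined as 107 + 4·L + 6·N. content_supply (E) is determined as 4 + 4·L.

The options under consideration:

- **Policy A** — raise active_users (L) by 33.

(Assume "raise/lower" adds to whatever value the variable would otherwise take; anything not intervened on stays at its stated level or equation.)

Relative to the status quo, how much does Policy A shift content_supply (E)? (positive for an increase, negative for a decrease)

Baseline:
  L = 137
  E = 4 + 4·137 = 552
Policy A (L + 33):
  L = 137 + 33 = 170
  E = 4 + 4·170 = 684
Change in E: 684 − 552 = 132

132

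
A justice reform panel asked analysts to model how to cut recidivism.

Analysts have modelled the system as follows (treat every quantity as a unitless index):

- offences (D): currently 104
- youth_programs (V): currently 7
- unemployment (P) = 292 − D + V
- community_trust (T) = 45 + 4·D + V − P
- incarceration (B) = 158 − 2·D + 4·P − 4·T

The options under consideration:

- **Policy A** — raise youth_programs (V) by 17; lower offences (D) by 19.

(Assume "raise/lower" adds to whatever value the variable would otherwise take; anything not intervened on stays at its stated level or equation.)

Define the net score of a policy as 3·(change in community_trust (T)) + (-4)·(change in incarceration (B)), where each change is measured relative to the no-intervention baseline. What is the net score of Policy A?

-2533

Baseline:
  D = 104
  V = 7
  P = 292 − 104 + 7 = 195
  T = 45 + 4·104 + 7 − 195 = 273
  B = 158 − 2·104 + 4·195 − 4·273 = -362
Policy A (V + 17, D − 19):
  D = 104 − 19 = 85
  V = 7 + 17 = 24
  P = 292 − 85 + 24 = 231
  T = 45 + 4·85 + 24 − 231 = 178
  B = 158 − 2·85 + 4·231 − 4·178 = 200
ΔT = 178 − 273 = -95; ΔB = 200 − (-362) = 562
Score = 3·(-95) + (-4)·562 = -2533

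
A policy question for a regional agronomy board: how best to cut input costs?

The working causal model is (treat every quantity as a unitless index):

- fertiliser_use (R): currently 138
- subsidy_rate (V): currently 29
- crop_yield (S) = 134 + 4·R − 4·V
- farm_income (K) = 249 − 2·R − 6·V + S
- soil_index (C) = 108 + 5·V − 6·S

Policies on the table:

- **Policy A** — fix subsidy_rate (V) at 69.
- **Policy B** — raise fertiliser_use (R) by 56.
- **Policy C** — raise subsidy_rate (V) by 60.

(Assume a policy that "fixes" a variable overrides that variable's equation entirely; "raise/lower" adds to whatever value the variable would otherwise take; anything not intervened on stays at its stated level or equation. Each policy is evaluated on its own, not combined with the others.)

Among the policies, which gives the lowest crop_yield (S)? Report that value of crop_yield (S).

330

Policy A (V := 69):
  R = 138
  V = 69
  S = 134 + 4·138 − 4·69 = 410
Policy B (R + 56):
  R = 138 + 56 = 194
  V = 29
  S = 134 + 4·194 − 4·29 = 794
Policy C (V + 60):
  R = 138
  V = 29 + 60 = 89
  S = 134 + 4·138 − 4·89 = 330
Comparing — Policy A: S=410, Policy B: S=794, Policy C: S=330. Lowest is 330 (Policy C).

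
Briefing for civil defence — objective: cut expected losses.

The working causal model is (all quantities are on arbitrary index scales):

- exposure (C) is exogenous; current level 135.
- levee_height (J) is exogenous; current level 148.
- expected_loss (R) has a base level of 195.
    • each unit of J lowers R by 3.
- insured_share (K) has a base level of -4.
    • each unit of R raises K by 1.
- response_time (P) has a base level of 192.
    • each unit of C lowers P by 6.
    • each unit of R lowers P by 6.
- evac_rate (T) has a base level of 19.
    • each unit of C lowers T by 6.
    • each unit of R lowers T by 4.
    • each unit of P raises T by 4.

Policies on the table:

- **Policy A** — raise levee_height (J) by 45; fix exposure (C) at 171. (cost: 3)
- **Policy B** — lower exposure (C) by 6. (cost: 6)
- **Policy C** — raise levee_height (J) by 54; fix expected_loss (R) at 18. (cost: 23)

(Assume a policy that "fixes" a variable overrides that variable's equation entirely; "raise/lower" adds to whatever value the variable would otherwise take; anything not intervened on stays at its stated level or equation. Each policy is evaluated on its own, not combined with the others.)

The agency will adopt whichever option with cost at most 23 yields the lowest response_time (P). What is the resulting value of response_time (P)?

Policy A (J + 45, C := 171):
  C = 171
  J = 148 + 45 = 193
  R = 195 − 3·193 = -384
  P = 192 − 6·171 − 6·(-384) = 1470
Policy B (C − 6):
  C = 135 − 6 = 129
  J = 148
  R = 195 − 3·148 = -249
  P = 192 − 6·129 − 6·(-249) = 912
Policy C (J + 54, R := 18):
  C = 135
  J = 148 + 54 = 202
  R = 18
  P = 192 − 6·135 − 6·18 = -726
Comparing — Policy A: P=1470, Policy B: P=912, Policy C: P=-726. Lowest is -726 (Policy C).

-726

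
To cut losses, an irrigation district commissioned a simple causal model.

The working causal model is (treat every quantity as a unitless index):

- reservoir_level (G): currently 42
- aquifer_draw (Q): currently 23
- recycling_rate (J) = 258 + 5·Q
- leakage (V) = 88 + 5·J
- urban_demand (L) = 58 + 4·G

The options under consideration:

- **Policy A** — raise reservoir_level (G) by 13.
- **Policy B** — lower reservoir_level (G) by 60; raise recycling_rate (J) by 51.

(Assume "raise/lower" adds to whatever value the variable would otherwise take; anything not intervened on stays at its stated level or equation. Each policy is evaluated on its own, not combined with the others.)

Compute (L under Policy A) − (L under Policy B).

Policy A (G + 13):
  G = 42 + 13 = 55
  L = 58 + 4·55 = 278
Policy B (G − 60, J + 51):
  G = 42 − 60 = -18
  L = 58 + 4·(-18) = -14
L: 278 − (-14) = 292

292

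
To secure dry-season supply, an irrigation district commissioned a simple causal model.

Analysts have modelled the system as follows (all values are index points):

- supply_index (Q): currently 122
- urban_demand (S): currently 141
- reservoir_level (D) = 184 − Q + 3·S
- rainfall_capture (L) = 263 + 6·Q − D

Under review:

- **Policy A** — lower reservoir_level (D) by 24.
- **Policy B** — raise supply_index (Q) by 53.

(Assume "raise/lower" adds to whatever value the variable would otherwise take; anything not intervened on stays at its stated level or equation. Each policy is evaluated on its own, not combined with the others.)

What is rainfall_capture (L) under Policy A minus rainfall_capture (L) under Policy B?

Policy A (D − 24):
  Q = 122
  S = 141
  D = 184 − 122 + 3·141 (−24 from intervention) = 461
  L = 263 + 6·122 − 461 = 534
Policy B (Q + 53):
  Q = 122 + 53 = 175
  S = 141
  D = 184 − 175 + 3·141 = 432
  L = 263 + 6·175 − 432 = 881
L: 534 − 881 = -347

-347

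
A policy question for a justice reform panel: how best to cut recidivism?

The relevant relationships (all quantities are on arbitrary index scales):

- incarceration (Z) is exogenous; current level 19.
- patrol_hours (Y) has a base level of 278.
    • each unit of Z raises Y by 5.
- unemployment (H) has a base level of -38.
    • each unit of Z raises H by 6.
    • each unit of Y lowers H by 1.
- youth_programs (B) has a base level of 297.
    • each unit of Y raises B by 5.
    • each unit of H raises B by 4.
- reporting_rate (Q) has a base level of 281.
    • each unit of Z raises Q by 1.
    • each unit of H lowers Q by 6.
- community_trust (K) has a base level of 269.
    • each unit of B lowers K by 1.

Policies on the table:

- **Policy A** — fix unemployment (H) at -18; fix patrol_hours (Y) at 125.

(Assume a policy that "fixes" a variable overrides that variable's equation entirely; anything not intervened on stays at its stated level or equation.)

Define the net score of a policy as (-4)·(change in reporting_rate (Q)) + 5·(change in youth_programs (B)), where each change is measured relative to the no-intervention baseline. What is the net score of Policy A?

Baseline:
  Z = 19
  Y = 278 + 5·19 = 373
  H = -38 + 6·19 − 373 = -297
  B = 297 + 5·373 + 4·(-297) = 974
  Q = 281 + 19 − 6·(-297) = 2082
Policy A (H := -18, Y := 125):
  Z = 19
  Y = 125
  H = -18
  B = 297 + 5·125 + 4·(-18) = 850
  Q = 281 + 19 − 6·(-18) = 408
ΔQ = 408 − 2082 = -1674; ΔB = 850 − 974 = -124
Score = (-4)·(-1674) + 5·(-124) = 6076

6076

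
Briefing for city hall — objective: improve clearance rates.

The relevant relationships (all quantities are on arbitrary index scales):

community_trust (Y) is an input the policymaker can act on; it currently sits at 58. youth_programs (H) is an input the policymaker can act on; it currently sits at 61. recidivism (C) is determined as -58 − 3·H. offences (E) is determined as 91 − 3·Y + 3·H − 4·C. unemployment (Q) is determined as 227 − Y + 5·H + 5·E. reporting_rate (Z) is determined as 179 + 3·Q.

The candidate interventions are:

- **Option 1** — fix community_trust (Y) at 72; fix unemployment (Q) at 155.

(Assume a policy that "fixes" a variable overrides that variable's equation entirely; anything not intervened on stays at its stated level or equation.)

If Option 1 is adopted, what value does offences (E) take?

1022

Option 1 (Y := 72, Q := 155):
  Y = 72
  H = 61
  C = -58 − 3·61 = -241
  E = 91 − 3·72 + 3·61 − 4·(-241) = 1022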